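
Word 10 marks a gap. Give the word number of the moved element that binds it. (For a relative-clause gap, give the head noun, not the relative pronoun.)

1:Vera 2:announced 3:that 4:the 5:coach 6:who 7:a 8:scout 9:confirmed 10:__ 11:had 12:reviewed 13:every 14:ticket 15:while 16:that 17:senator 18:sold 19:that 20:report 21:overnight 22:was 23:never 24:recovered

5

The gap at 10 is the subject of "reviewed", inside a relative clause.
The relative pronoun is "who" (word 6); it is bound by the head noun immediately before it.
Its filler is the head noun "coach", at word 5.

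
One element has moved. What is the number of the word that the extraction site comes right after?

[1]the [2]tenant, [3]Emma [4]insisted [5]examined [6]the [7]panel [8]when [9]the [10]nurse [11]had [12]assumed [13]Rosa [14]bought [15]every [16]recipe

4

The displaced element is "the tenant" (word 2).
It is linked across 1 clause boundary (Ø).
It functions as the subject of "examined", so the gap sits immediately after word 4 ("insisted").
Base order: Emma insisted the tenant examined the panel when the nurse had assumed Rosa bought every recipe.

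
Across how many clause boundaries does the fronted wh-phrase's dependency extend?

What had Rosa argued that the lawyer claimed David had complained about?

2

"what" is extracted from the PP object of "complained".
Boundaries crossed, outermost first: [that], [Ø] — 2 in total.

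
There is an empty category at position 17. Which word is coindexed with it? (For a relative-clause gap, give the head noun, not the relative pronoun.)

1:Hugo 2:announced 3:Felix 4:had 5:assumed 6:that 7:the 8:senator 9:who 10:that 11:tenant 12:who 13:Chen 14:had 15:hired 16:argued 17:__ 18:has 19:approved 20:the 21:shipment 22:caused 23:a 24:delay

8

The gap at 17 is the subject of "approved", inside a relative clause.
The relative pronoun is "who" (word 9); it is bound by the head noun immediately before it.
Its filler is the head noun "senator", at word 8.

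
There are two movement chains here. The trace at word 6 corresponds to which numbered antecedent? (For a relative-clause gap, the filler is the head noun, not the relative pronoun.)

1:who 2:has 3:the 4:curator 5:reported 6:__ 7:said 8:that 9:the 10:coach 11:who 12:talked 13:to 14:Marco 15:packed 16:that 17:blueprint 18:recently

The marked gap is the subject of "said".
Its filler is the fronted wh-phrase "who", at word 1.
(The other dependency links word 10 to a gap after word 11.)

1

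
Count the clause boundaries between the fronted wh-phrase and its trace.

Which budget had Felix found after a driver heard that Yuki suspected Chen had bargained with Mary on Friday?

0

"which budget" originates inside the matrix clause — no clause boundary is crossed.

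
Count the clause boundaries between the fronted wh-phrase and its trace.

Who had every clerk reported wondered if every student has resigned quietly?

"who" is extracted from the subject of "wondered".
Boundaries crossed, outermost first: [Ø] — 1 in total.

1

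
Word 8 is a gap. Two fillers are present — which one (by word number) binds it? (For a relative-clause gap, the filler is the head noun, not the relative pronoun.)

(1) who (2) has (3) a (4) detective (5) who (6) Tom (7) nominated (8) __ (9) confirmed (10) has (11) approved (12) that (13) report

4

The marked gap is inside the relative clause, the direct object of "nominated".
Its filler is the head noun "detective" (via "who"), at word 4.
(The other dependency links word 1 to a gap after word 9.)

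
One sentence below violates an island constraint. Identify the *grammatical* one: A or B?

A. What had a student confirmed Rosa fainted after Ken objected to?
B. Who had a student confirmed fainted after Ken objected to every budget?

In A, the wh-phrase is extracted from inside an adjunct island (introduced by "after"), which blocks movement.
In B, the extraction path crosses only that-complement boundaries, which are transparent.
So B is grammatical.

B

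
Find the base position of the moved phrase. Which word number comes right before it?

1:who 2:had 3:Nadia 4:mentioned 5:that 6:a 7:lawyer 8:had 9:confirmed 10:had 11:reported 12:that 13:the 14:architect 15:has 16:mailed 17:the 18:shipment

9

The displaced element is "who" (word 1).
It is linked across 2 clause boundaries (that → Ø).
It functions as the subject of "reported", so the gap sits immediately after word 9 ("confirmed").
Base order: Nadia had mentioned that a lawyer had confirmed who had reported that the architect has mailed the shipment.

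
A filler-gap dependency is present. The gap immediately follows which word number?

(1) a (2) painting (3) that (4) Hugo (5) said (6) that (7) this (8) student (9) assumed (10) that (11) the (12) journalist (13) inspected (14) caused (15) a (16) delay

The displaced element is "a painting" (word 2).
It is linked across 2 clause boundaries (that → that).
It functions as the direct object of "inspected", so the gap sits immediately after word 13 ("inspected").
Base order: Hugo said that this student assumed that the journalist inspected a painting.

13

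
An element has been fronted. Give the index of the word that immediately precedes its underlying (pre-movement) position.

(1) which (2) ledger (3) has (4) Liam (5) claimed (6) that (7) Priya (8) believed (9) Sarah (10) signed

10

The displaced element is "which ledger" (word 2).
It is linked across 2 clause boundaries (that → Ø).
It functions as the direct object of "signed", so the gap sits immediately after word 10 ("signed").
Base order: Liam has claimed that Priya believed Sarah signed which ledger.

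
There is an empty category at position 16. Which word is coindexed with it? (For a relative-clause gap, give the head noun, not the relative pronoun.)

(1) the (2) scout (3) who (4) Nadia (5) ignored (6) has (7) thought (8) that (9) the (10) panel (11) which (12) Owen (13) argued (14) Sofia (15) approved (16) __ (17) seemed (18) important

The gap at 16 is the object of "approved", inside a relative clause.
The relative pronoun is "which" (word 11); it is bound by the head noun immediately before it.
Its filler is the head noun "panel", at word 10.

10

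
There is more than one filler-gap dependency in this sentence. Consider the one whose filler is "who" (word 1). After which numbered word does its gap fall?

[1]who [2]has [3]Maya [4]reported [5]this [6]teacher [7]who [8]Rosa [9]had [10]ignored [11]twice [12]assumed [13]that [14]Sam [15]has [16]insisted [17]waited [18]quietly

The displaced element is "who" (word 1).
It is linked across 3 clause boundaries (Ø → that → Ø).
It functions as the subject of "waited", so the gap sits immediately after word 16 ("insisted").
Base order: Maya has reported this teacher who Rosa had ignored twice assumed that Sam has insisted that who waited quietly.

16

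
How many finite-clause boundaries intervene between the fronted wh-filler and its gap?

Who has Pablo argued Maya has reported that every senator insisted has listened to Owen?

"who" is extracted from the subject of "listened".
Boundaries crossed, outermost first: [Ø], [that], [Ø] — 3 in total.

3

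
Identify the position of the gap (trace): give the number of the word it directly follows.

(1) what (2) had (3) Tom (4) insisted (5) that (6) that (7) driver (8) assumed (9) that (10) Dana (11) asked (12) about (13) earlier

12

The displaced element is "what" (word 1).
It is linked across 2 clause boundaries (that → that).
It functions as the object of the preposition "about" of "asked", so the gap sits immediately after word 12 ("about").
Base order: Tom had insisted that that driver assumed that Dana asked about what earlier.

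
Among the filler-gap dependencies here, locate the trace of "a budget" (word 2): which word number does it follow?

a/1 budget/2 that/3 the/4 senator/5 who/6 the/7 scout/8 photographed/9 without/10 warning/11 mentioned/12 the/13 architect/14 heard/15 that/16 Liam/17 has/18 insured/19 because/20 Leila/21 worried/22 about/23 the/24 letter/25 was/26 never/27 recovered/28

The displaced element is "a budget" (word 2).
It is linked across 2 clause boundaries (Ø → that).
It functions as the direct object of "insured", so the gap sits immediately after word 19 ("insured").
Base order: The senator who the scout photographed without warning mentioned the architect heard that Liam has insured a budget because Leila worried about the letter.

19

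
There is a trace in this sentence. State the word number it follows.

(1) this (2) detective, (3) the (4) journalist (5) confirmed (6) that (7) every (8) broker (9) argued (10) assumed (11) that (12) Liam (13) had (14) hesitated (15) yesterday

9

The displaced element is "this detective" (word 2).
It is linked across 2 clause boundaries (that → Ø).
It functions as the subject of "assumed", so the gap sits immediately after word 9 ("argued").
Base order: The journalist confirmed that every broker argued this detective assumed that Liam had hesitated yesterday.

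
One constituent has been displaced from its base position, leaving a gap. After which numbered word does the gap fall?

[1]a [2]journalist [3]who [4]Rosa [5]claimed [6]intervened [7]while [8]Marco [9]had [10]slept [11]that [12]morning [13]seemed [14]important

The displaced element is "a journalist" (word 2).
It is linked across 1 clause boundary (Ø).
It functions as the subject of "intervened", so the gap sits immediately after word 5 ("claimed").
Base order: Rosa claimed that a journalist intervened while Marco had slept that morning.

5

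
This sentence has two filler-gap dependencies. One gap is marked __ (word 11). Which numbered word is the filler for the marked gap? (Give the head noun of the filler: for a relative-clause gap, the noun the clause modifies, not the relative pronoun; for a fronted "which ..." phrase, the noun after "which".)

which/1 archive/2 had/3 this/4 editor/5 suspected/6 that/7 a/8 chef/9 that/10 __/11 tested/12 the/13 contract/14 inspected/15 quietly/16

The marked gap is inside the relative clause, the subject of "tested".
Its filler is the head noun "chef" (via "that"), at word 9.
(The other dependency links word 2 to a gap after word 15.)

9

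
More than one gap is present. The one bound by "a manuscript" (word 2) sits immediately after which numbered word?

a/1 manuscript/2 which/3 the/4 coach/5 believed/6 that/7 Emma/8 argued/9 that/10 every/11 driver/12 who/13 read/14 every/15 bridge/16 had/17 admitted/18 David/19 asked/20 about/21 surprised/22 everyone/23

21

The displaced element is "a manuscript" (word 2).
It is linked across 3 clause boundaries (that → that → Ø).
It functions as the object of the preposition "about" of "asked", so the gap sits immediately after word 21 ("about").
Base order: The coach believed that Emma argued that every driver who read every bridge had admitted David asked about a manuscript.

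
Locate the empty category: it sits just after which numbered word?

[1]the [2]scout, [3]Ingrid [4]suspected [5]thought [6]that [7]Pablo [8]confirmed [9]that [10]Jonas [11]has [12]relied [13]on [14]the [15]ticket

4

The displaced element is "the scout" (word 2).
It is linked across 1 clause boundary (Ø).
It functions as the subject of "thought", so the gap sits immediately after word 4 ("suspected").
Base order: Ingrid suspected the scout thought that Pablo confirmed that Jonas has relied on the ticket.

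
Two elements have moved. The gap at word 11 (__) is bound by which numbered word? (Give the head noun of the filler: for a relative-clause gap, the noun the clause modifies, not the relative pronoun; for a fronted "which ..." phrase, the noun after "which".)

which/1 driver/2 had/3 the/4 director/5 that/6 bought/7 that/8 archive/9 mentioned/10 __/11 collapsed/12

The marked gap is the subject of "collapsed".
Its filler is the fronted wh-phrase "which driver", at word 2.
(The other dependency links word 5 to a gap after word 6.)

2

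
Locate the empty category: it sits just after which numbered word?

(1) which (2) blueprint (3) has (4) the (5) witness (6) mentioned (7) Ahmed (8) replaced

The displaced element is "which blueprint" (word 2).
It is linked across 1 clause boundary (Ø).
It functions as the direct object of "replaced", so the gap sits immediately after word 8 ("replaced").
Base order: The witness has mentioned Ahmed replaced which blueprint.

8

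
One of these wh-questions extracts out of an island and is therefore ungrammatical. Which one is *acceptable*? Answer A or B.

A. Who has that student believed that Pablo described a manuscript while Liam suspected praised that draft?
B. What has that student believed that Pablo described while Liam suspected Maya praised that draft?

In A, the wh-phrase is extracted from inside an adjunct island (introduced by "while"), which blocks movement.
In B, the extraction path crosses only that-complement boundaries, which are transparent.
So B is grammatical.

B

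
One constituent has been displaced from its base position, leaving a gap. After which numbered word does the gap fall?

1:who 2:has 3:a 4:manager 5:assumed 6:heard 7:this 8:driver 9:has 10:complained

The displaced element is "who" (word 1).
It is linked across 1 clause boundary (Ø).
It functions as the subject of "heard", so the gap sits immediately after word 5 ("assumed").
Base order: A manager has assumed that who heard this driver has complained.

5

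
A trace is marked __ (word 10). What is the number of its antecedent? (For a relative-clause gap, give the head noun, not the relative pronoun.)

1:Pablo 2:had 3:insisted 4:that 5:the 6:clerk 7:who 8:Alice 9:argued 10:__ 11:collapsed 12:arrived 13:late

6

The gap at 10 is the subject of "collapsed", inside a relative clause.
The relative pronoun is "who" (word 7); it is bound by the head noun immediately before it.
Its filler is the head noun "clerk", at word 6.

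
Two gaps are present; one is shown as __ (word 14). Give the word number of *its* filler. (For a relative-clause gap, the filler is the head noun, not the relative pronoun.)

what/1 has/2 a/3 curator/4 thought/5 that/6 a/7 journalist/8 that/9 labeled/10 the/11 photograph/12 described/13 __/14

The marked gap is the direct object of "described".
Its filler is the fronted wh-phrase "what", at word 1.
(The other dependency links word 8 to a gap after word 9.)

1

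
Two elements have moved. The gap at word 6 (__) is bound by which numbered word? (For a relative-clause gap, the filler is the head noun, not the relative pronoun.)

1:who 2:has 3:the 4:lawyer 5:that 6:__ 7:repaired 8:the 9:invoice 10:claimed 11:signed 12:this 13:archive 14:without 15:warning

The marked gap is inside the relative clause, the subject of "repaired".
Its filler is the head noun "lawyer" (via "that"), at word 4.
(The other dependency links word 1 to a gap after word 10.)

4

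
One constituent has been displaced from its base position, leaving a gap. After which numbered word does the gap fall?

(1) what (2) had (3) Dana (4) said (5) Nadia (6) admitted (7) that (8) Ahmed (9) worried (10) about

10

The displaced element is "what" (word 1).
It is linked across 2 clause boundaries (Ø → that).
It functions as the object of the preposition "about" of "worried", so the gap sits immediately after word 10 ("about").
Base order: Dana had said Nadia admitted that Ahmed worried about what.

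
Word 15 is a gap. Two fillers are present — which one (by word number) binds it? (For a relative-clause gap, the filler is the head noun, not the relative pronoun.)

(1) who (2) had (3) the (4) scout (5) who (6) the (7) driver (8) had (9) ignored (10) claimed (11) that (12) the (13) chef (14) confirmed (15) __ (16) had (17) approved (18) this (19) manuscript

The marked gap is the subject of "approved".
Its filler is the fronted wh-phrase "who", at word 1.
(The other dependency links word 4 to a gap after word 9.)

1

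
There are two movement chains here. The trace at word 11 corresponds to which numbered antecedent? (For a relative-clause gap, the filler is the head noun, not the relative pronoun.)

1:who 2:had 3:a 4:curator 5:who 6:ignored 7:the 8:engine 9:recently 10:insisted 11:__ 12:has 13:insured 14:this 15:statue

1

The marked gap is the subject of "insured".
Its filler is the fronted wh-phrase "who", at word 1.
(The other dependency links word 4 to a gap after word 5.)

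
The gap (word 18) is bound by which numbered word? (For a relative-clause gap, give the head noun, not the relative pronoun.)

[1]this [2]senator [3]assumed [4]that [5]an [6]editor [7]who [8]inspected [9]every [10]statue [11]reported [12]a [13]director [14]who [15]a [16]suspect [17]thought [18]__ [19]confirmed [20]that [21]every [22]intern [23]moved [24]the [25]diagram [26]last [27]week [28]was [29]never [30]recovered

13

The gap at 18 is the subject of "confirmed", inside a relative clause.
The relative pronoun is "who" (word 14); it is bound by the head noun immediately before it.
Its filler is the head noun "director", at word 13.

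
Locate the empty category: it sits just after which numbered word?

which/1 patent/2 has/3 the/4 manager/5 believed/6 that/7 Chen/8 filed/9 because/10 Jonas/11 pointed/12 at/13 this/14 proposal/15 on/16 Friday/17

The displaced element is "which patent" (word 2).
It is linked across 1 clause boundary (that).
It functions as the direct object of "filed", so the gap sits immediately after word 9 ("filed").
Base order: The manager has believed that Chen filed which patent because Jonas pointed at this proposal on Friday.

9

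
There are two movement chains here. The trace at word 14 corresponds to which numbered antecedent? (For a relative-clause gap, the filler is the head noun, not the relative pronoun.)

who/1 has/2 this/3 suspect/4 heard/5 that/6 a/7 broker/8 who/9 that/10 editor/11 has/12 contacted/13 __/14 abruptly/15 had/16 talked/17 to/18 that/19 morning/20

8

The marked gap is inside the relative clause, the direct object of "contacted".
Its filler is the head noun "broker" (via "who"), at word 8.
(The other dependency links word 1 to a gap after word 18.)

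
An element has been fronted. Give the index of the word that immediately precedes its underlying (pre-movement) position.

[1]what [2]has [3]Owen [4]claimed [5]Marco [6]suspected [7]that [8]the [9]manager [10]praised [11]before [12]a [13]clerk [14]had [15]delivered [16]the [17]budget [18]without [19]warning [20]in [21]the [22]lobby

The displaced element is "what" (word 1).
It is linked across 2 clause boundaries (Ø → that).
It functions as the direct object of "praised", so the gap sits immediately after word 10 ("praised").
Base order: Owen has claimed Marco suspected that the manager praised what before a clerk had delivered the budget without warning in the lobby.

10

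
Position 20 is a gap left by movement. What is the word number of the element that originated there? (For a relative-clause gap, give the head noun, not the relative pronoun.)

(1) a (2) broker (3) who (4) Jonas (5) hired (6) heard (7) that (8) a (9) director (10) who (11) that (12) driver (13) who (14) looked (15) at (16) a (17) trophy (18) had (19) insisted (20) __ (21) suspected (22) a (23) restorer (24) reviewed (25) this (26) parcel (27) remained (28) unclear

9

The gap at 20 is the subject of "suspected", inside a relative clause.
The relative pronoun is "who" (word 10); it is bound by the head noun immediately before it.
Its filler is the head noun "director", at word 9.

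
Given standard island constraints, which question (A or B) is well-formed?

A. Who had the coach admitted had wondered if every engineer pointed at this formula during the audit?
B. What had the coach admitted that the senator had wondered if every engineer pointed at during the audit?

In B, the wh-phrase is extracted from inside a wh-island (introduced by "if"), which blocks movement.
In A, the extraction path crosses only that-complement boundaries, which are transparent.
So A is grammatical.

A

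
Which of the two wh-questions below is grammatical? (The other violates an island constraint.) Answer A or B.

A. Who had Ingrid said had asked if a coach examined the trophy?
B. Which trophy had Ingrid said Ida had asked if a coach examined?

A

In B, the wh-phrase is extracted from inside a wh-island (introduced by "if"), which blocks movement.
In A, the extraction path crosses only that-complement boundaries, which are transparent.
So A is grammatical.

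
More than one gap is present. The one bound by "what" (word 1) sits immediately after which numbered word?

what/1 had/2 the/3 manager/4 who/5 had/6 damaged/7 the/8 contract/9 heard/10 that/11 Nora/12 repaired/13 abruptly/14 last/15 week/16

13

The displaced element is "what" (word 1).
It is linked across 1 clause boundary (that).
It functions as the direct object of "repaired", so the gap sits immediately after word 13 ("repaired").
Base order: The manager who had damaged the contract had heard that Nora repaired what abruptly last week.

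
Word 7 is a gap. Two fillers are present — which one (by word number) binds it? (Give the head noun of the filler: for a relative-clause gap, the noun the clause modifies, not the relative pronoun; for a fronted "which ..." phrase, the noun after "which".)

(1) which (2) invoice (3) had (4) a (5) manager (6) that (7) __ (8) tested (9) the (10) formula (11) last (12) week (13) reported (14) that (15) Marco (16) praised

5

The marked gap is inside the relative clause, the subject of "tested".
Its filler is the head noun "manager" (via "that"), at word 5.
(The other dependency links word 2 to a gap after word 16.)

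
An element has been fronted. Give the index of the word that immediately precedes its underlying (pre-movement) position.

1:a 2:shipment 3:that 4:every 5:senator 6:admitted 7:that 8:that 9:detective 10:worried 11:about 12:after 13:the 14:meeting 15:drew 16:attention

11

The displaced element is "a shipment" (word 2).
It is linked across 1 clause boundary (that).
It functions as the object of the preposition "about" of "worried", so the gap sits immediately after word 11 ("about").
Base order: Every senator admitted that that detective worried about a shipment after the meeting.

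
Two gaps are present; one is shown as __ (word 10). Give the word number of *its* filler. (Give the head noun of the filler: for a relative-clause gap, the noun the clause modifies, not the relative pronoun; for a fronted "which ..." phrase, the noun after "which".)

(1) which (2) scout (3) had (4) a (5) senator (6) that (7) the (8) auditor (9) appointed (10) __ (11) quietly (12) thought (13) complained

The marked gap is inside the relative clause, the direct object of "appointed".
Its filler is the head noun "senator" (via "that"), at word 5.
(The other dependency links word 2 to a gap after word 12.)

5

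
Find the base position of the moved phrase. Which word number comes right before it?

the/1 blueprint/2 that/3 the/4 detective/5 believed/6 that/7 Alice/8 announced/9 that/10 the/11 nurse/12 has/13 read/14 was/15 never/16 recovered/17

The displaced element is "the blueprint" (word 2).
It is linked across 2 clause boundaries (that → that).
It functions as the direct object of "read", so the gap sits immediately after word 14 ("read").
Base order: The detective believed that Alice announced that the nurse has read the blueprint.

14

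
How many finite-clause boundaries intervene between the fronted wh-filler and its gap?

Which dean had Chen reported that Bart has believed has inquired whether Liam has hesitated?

2

"which dean" is extracted from the subject of "inquired".
Boundaries crossed, outermost first: [that], [Ø] — 2 in total.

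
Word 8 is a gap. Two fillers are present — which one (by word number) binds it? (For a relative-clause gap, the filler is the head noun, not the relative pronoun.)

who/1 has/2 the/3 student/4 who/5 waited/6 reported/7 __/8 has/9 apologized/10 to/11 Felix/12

The marked gap is the subject of "apologized".
Its filler is the fronted wh-phrase "who", at word 1.
(The other dependency links word 4 to a gap after word 5.)

1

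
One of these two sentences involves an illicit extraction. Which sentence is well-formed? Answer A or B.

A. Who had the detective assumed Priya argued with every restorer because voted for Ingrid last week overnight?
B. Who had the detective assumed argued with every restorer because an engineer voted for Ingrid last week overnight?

In A, the wh-phrase is extracted from inside an adjunct island (introduced by "because"), which blocks movement.
In B, the extraction path crosses only that-complement boundaries, which are transparent.
So B is grammatical.

B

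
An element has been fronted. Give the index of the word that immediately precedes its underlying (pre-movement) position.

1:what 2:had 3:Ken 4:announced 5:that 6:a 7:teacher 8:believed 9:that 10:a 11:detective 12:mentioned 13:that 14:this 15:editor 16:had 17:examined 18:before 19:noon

17

The displaced element is "what" (word 1).
It is linked across 3 clause boundaries (that → that → that).
It functions as the direct object of "examined", so the gap sits immediately after word 17 ("examined").
Base order: Ken had announced that a teacher believed that a detective mentioned that this editor had examined what before noon.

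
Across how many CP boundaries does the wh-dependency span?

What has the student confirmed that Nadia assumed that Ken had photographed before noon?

2

"what" is extracted from the object of "photographed".
Boundaries crossed, outermost first: [that], [that] — 2 in total.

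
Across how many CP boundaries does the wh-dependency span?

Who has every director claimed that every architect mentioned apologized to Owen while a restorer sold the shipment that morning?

"who" is extracted from the subject of "apologized".
Boundaries crossed, outermost first: [that], [Ø] — 2 in total.

2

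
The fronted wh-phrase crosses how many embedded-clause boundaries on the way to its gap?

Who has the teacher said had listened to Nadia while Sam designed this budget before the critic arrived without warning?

"who" is extracted from the subject of "listened".
Boundaries crossed, outermost first: [Ø] — 1 in total.

1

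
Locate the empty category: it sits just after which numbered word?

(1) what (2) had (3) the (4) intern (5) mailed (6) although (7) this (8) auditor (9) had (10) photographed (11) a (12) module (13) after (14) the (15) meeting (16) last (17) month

5

The displaced element is "what" (word 1).
It functions as the direct object of "mailed", so the gap sits immediately after word 5 ("mailed").
Base order: The intern had mailed what although this auditor had photographed a module after the meeting last month.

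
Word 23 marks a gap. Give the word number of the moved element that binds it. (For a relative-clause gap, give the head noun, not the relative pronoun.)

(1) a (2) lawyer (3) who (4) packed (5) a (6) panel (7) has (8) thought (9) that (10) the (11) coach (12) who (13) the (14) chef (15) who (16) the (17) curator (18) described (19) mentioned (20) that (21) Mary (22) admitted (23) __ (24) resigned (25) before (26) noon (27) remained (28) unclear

11

The gap at 23 is the subject of "resigned", inside a relative clause.
The relative pronoun is "who" (word 12); it is bound by the head noun immediately before it.
Its filler is the head noun "coach", at word 11.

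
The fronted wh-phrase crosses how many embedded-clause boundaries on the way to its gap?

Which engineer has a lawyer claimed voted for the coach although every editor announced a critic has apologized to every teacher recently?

"which engineer" is extracted from the subject of "voted".
Boundaries crossed, outermost first: [Ø] — 1 in total.

1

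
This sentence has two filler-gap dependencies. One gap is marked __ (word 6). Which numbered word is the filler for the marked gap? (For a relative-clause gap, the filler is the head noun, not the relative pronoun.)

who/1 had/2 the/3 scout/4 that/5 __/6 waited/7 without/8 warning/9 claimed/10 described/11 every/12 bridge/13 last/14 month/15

4

The marked gap is inside the relative clause, the subject of "waited".
Its filler is the head noun "scout" (via "that"), at word 4.
(The other dependency links word 1 to a gap after word 10.)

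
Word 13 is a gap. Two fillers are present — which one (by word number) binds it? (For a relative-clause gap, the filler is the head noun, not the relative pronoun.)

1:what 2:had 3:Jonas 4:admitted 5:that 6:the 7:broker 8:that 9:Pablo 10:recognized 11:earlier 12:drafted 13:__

The marked gap is the direct object of "drafted".
Its filler is the fronted wh-phrase "what", at word 1.
(The other dependency links word 7 to a gap after word 10.)

1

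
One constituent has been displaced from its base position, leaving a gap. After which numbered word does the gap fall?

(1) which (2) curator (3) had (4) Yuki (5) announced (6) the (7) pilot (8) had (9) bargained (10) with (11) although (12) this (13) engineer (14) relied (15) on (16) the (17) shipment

The displaced element is "which curator" (word 2).
It is linked across 1 clause boundary (Ø).
It functions as the object of the preposition "with" of "bargained", so the gap sits immediately after word 10 ("with").
Base order: Yuki had announced the pilot had bargained with which curator although this engineer relied on the shipment.

10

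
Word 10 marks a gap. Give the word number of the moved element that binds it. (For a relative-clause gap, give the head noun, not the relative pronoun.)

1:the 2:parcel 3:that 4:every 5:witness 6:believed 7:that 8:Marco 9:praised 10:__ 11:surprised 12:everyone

The gap at 10 is the object of "praised", inside a relative clause.
The relative pronoun is "that" (word 3); it is bound by the head noun immediately before it.
Its filler is the head noun "parcel", at word 2.

2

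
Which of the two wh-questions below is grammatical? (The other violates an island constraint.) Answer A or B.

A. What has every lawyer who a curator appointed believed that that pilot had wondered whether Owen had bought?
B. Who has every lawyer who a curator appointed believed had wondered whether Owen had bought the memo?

In A, the wh-phrase is extracted from inside a wh-island (introduced by "whether"), which blocks movement.
In B, the extraction path crosses only that-complement boundaries, which are transparent.
So B is grammatical.

B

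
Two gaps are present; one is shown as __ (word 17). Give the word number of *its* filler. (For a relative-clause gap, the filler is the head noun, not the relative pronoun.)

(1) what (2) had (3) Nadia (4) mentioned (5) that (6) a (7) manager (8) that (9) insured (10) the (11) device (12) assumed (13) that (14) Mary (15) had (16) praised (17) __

The marked gap is the direct object of "praised".
Its filler is the fronted wh-phrase "what", at word 1.
(The other dependency links word 7 to a gap after word 8.)

1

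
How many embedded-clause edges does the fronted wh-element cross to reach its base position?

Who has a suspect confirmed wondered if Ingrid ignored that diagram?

"who" is extracted from the subject of "wondered".
Boundaries crossed, outermost first: [Ø] — 1 in total.

1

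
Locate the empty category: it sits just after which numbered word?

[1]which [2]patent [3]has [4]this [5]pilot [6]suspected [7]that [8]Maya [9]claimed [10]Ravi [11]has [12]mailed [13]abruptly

12

The displaced element is "which patent" (word 2).
It is linked across 2 clause boundaries (that → Ø).
It functions as the direct object of "mailed", so the gap sits immediately after word 12 ("mailed").
Base order: This pilot has suspected that Maya claimed Ravi has mailed which patent abruptly.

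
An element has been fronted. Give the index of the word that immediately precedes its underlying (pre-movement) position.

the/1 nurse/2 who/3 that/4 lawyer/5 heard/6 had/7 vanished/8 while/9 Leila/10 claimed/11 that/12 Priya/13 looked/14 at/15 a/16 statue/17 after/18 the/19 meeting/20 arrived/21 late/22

The displaced element is "the nurse" (word 2).
It is linked across 1 clause boundary (Ø).
It functions as the subject of "vanished", so the gap sits immediately after word 6 ("heard").
Base order: That lawyer heard the nurse had vanished while Leila claimed that Priya looked at a statue after the meeting.

6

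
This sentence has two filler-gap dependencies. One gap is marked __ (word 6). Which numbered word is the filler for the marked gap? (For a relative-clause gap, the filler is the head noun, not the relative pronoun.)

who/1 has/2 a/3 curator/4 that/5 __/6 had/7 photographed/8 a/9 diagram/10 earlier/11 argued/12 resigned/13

4

The marked gap is inside the relative clause, the subject of "photographed".
Its filler is the head noun "curator" (via "that"), at word 4.
(The other dependency links word 1 to a gap after word 12.)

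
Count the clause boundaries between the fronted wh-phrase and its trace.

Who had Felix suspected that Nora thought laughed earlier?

2

"who" is extracted from the subject of "laughed".
Boundaries crossed, outermost first: [that], [Ø] — 2 in total.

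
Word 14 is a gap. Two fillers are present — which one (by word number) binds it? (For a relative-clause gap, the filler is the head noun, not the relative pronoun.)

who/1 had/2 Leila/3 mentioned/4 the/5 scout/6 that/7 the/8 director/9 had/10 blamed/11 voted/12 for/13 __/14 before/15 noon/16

The marked gap is the object of the preposition "for" of "voted".
Its filler is the fronted wh-phrase "who", at word 1.
(The other dependency links word 6 to a gap after word 11.)

1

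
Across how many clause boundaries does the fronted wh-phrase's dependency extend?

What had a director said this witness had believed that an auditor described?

"what" is extracted from the object of "described".
Boundaries crossed, outermost first: [Ø], [that] — 2 in total.

2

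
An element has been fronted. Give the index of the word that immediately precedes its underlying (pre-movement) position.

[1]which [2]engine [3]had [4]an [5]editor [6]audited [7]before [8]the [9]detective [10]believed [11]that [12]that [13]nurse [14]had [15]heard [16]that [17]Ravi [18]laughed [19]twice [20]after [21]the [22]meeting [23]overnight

6

The displaced element is "which engine" (word 2).
It functions as the direct object of "audited", so the gap sits immediately after word 6 ("audited").
Base order: An editor had audited which engine before the detective believed that that nurse had heard that Ravi laughed twice after the meeting overnight.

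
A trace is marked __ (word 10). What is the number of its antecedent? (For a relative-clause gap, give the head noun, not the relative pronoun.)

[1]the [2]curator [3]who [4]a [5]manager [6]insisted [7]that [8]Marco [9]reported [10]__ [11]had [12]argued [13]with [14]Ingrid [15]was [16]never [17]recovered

2

The gap at 10 is the subject of "argued", inside a relative clause.
The relative pronoun is "who" (word 3); it is bound by the head noun immediately before it.
Its filler is the head noun "curator", at word 2.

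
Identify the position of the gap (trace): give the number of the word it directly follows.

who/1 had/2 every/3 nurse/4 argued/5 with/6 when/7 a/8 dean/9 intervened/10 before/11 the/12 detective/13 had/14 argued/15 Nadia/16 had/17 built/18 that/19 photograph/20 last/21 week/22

6

The displaced element is "who" (word 1).
It functions as the object of the preposition "with" of "argued", so the gap sits immediately after word 6 ("with").
Base order: Every nurse had argued with who when a dean intervened before the detective had argued Nadia had built that photograph last week.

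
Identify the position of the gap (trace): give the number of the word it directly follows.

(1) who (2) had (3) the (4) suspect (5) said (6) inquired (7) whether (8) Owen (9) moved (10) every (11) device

The displaced element is "who" (word 1).
It is linked across 1 clause boundary (Ø).
It functions as the subject of "inquired", so the gap sits immediately after word 5 ("said").
Base order: The suspect had said who inquired whether Owen moved every device.

5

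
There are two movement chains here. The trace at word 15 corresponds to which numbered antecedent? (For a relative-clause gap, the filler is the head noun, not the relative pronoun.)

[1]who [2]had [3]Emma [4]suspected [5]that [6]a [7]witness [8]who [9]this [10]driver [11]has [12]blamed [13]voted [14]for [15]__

1

The marked gap is the object of the preposition "for" of "voted".
Its filler is the fronted wh-phrase "who", at word 1.
(The other dependency links word 7 to a gap after word 12.)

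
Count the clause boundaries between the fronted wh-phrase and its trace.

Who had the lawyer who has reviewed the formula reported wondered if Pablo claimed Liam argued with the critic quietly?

1

"who" is extracted from the subject of "wondered".
Boundaries crossed, outermost first: [Ø] — 1 in total.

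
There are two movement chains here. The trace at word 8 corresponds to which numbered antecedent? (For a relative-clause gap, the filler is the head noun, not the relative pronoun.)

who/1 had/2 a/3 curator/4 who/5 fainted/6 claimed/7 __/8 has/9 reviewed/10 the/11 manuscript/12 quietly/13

1

The marked gap is the subject of "reviewed".
Its filler is the fronted wh-phrase "who", at word 1.
(The other dependency links word 4 to a gap after word 5.)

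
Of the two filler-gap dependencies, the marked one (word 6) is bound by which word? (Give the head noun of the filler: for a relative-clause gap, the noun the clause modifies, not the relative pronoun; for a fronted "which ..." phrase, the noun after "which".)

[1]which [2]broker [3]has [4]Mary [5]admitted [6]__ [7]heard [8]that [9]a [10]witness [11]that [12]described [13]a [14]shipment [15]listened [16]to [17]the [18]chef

2

The marked gap is the subject of "heard".
Its filler is the fronted wh-phrase "which broker", at word 2.
(The other dependency links word 10 to a gap after word 11.)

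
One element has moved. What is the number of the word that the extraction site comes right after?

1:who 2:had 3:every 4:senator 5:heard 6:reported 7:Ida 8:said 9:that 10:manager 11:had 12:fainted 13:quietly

5

The displaced element is "who" (word 1).
It is linked across 1 clause boundary (Ø).
It functions as the subject of "reported", so the gap sits immediately after word 5 ("heard").
Base order: Every senator had heard that who reported Ida said that manager had fainted quietly.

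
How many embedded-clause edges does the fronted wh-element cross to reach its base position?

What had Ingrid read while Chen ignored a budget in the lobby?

"what" originates inside the matrix clause — no clause boundary is crossed.

0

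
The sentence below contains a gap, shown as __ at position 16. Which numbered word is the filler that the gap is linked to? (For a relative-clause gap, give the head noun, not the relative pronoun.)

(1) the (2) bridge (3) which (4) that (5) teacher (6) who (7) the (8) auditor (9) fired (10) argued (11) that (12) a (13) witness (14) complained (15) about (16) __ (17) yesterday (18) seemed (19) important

2

The gap at 16 is the prepositional object of "complained", inside a relative clause.
The relative pronoun is "which" (word 3); it is bound by the head noun immediately before it.
Its filler is the head noun "bridge", at word 2.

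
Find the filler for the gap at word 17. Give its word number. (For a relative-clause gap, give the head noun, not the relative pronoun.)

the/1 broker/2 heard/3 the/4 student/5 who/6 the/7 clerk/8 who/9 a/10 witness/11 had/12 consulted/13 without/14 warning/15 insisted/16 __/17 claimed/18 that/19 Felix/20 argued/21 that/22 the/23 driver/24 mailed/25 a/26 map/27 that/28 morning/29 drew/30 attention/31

5

The gap at 17 is the subject of "claimed", inside a relative clause.
The relative pronoun is "who" (word 6); it is bound by the head noun immediately before it.
Its filler is the head noun "student", at word 5.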